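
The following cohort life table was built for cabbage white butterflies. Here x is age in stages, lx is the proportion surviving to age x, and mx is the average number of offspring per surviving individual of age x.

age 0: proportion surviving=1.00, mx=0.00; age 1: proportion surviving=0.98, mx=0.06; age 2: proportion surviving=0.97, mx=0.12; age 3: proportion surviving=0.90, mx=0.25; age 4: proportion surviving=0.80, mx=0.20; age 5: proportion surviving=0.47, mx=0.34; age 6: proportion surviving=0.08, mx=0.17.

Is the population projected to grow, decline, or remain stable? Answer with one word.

R0 = Σ lx·mx = 0 + 0.0588 + 0.1164 + 0.225 + 0.16 + 0.1598 + 0.0136 = 0.7336
R0 < 1, so the population is declining.

declining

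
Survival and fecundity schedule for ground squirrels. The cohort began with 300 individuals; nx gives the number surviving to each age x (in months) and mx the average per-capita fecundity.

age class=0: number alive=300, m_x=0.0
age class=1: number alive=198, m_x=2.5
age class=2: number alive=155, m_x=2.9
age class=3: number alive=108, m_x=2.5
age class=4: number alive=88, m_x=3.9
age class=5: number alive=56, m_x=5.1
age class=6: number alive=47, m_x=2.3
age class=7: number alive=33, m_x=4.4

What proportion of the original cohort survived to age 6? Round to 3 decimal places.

0.157

l_6 = n_6/n_0 = 47/300 = 0.156667… → 0.157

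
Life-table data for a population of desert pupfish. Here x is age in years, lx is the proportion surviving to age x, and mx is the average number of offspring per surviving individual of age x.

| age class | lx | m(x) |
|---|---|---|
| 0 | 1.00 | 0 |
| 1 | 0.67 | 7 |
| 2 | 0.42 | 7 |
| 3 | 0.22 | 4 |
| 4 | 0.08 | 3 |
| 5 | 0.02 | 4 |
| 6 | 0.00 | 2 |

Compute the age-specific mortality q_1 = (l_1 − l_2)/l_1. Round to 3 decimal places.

0.373

q_1 = (l_1 − l_2) / l_1 = (0.67 − 0.42) / 0.67
     = 0.25 / 0.67 = 0.373134… → 0.373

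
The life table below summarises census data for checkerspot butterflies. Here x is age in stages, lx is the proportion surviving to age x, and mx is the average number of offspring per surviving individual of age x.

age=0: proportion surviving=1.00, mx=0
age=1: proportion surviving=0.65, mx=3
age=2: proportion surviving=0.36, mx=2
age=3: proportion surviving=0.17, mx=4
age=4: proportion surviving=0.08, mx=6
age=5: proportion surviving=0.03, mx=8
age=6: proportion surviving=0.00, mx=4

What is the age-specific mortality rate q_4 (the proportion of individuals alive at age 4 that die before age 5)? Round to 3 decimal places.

0.625

q_4 = (l_4 − l_5) / l_4 = (0.08 − 0.03) / 0.08
     = 0.05 / 0.08 = 0.625 → 0.625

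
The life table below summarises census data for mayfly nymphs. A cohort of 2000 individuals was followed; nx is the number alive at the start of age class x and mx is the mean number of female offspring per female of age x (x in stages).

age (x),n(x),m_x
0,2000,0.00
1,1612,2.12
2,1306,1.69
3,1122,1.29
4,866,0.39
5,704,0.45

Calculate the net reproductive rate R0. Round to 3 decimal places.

3.863

lx = nx/n0 = nx/2000: 1, 0.806, 0.653, 0.561, 0.433, 0.352
lx·mx by age: 0, 1.70872, 1.10357, 0.72369, 0.16887, 0.1584
R0 = Σ lx·mx = 3.86325 → 3.863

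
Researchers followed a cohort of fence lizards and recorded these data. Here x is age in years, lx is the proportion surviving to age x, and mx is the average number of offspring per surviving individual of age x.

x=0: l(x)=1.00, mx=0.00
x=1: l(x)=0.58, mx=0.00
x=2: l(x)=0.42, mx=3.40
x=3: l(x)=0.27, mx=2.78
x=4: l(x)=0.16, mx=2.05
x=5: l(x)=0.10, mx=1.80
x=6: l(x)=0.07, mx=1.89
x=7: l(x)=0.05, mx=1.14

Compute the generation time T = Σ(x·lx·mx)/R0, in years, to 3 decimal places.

lx·mx: 0, 0, 1.428, 0.7506, 0.328, 0.18, 0.1323, 0.057 → R0 = 2.8759
x·lx·mx: 0, 0, 2.856, 2.2518, 1.312, 0.9, 0.7938, 0.399 → Σ = 8.5126
T = 8.5126 / 2.8759 = 2.959978… → 2.960

2.960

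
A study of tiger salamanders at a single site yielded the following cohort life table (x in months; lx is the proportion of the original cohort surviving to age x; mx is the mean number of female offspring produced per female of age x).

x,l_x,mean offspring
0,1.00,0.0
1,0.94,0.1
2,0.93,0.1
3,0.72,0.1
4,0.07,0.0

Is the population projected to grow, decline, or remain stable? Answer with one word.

declining

R0 = Σ lx·mx = 0 + 0.094 + 0.093 + 0.072 + 0 = 0.259
R0 < 1, so the population is declining.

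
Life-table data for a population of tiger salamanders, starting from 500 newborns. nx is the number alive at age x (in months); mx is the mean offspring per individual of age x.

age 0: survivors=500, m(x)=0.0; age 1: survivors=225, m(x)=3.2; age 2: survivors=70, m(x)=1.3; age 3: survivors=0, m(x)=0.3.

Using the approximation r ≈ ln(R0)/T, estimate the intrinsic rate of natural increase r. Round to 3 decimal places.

0.435

lx = nx/n0 = nx/500: 1, 0.45, 0.14, 0
R0 = Σ lx·mx = 0 + 1.44 + 0.182 + 0 = 1.622
Σ x·lx·mx = 1.804; T = 1.804/1.622 = 1.11221…
r ≈ ln(R0)/T = ln(1.622)/1.11221… = 0.43486… → 0.435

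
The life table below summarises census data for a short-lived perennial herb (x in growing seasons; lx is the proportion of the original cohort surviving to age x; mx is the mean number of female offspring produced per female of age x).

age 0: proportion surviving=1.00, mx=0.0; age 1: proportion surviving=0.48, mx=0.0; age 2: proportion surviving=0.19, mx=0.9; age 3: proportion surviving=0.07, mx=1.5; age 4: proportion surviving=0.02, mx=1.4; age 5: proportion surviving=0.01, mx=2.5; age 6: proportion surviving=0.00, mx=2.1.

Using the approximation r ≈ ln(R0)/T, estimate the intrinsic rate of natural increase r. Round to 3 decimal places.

-0.409

R0 = Σ lx·mx = 0 + 0 + 0.171 + 0.105 + 0.028 + 0.025 + 0 = 0.329
Σ x·lx·mx = 0.894; T = 0.894/0.329 = 2.71733…
r ≈ ln(R0)/T = ln(0.329)/2.71733… = -0.40911… → -0.409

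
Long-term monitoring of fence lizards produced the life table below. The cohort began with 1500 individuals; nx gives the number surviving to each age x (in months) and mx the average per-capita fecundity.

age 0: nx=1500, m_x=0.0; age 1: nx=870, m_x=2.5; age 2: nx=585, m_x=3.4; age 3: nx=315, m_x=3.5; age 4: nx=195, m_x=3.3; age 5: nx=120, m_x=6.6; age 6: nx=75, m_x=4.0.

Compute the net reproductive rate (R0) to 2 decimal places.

4.67

lx = nx/n0 = nx/1500: 1, 0.58, 0.39, 0.21, 0.13, 0.08, 0.05
lx·mx by age: 0, 1.45, 1.326, 0.735, 0.429, 0.528, 0.2
R0 = Σ lx·mx = 4.668 → 4.67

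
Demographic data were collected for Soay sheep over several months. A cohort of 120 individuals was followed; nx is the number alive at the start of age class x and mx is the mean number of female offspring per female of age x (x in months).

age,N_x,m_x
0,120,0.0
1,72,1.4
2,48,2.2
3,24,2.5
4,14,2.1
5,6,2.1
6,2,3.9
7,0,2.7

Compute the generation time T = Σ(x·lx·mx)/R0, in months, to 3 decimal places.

2.275

lx = nx/n0 = nx/120: 1, 0.6, 0.4, 0.2, 0.11667…, 0.05, 0.01667…, 0
lx·mx: 0, 0.84, 0.88, 0.5, 0.245…, 0.105, 0.065…, 0 → R0 = 2.635…
x·lx·mx: 0, 0.84, 1.76, 1.5, 0.98…, 0.525, 0.39…, 0 → Σ = 5.995…
T = 5.995… / 2.635… = 2.275142… → 2.275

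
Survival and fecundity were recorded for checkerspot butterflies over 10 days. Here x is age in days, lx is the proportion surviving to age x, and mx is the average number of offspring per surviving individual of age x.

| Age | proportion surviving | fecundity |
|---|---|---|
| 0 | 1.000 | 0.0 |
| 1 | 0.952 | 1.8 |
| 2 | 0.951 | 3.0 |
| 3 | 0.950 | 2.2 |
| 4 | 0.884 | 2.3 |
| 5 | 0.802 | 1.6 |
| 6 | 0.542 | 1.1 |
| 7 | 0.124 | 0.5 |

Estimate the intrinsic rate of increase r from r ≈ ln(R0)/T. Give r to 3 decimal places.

0.779

R0 = Σ lx·mx = 0 + 1.7136 + 2.853 + 2.09 + 2.0332 + 1.2832 + 0.5962 + 0.062 = 10.6312
Σ x·lx·mx = 32.2496; T = 32.2496/10.6312 = 3.03349…
r ≈ ln(R0)/T = ln(10.6312)/3.03349… = 0.77923… → 0.779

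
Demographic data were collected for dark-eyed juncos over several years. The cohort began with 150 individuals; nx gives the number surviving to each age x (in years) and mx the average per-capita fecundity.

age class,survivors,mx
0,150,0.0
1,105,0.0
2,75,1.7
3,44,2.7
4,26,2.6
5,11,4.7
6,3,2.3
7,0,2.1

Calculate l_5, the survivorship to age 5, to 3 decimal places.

l_5 = n_5/n_0 = 11/150 = 0.073333… → 0.073

0.073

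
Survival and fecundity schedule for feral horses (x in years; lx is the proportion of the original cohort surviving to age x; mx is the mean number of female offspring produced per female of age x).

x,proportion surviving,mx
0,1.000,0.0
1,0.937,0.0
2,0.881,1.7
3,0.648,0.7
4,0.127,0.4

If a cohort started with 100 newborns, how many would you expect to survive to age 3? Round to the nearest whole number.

Expected survivors = N0 · l_3 = 100 × 0.648 = 64.8 → 65

65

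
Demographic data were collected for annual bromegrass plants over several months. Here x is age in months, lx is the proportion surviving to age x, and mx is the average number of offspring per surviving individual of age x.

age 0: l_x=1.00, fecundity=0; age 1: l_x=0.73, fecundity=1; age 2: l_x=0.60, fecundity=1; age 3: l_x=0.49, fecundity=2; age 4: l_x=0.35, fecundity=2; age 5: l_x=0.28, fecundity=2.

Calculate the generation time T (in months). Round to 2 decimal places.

2.93

lx·mx: 0, 0.73, 0.6, 0.98, 0.7, 0.56 → R0 = 3.57
x·lx·mx: 0, 0.73, 1.2, 2.94, 2.8, 2.8 → Σ = 10.47
T = 10.47 / 3.57 = 2.932773… → 2.93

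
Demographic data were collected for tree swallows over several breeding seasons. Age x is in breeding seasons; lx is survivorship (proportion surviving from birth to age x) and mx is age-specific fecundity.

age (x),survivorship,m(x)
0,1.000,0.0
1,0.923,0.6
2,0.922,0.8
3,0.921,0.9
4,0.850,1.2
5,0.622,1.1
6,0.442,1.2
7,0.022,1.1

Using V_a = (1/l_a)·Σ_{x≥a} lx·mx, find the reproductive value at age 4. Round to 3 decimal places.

lx·mx for x ≥ 4: 1.02, 0.6842, 0.5304, 0.0242 → sum = 2.2588
V_4 = 2.2588 / l_4 = 2.2588 / 0.85 = 2.657412… → 2.657

2.657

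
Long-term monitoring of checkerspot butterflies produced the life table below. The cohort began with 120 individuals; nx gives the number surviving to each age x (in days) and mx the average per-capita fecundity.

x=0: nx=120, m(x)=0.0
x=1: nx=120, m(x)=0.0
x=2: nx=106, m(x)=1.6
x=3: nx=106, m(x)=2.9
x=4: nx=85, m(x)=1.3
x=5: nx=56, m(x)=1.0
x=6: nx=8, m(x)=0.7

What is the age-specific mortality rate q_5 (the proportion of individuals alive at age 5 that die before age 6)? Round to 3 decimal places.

lx = nx/n0 = nx/120: 1, 1, 0.88333…, 0.88333…, 0.70833…, 0.46667…, 0.06667…
q_5 = (l_5 − l_6) / l_5 = (0.466667… − 0.066667…) / 0.466667…
     = 0.4… / 0.466667… = 0.857143… → 0.857

0.857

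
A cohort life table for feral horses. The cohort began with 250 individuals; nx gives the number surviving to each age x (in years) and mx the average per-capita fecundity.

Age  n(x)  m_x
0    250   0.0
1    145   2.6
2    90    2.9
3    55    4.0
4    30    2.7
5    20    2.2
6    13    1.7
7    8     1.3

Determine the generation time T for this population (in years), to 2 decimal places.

2.27

lx = nx/n0 = nx/250: 1, 0.58, 0.36, 0.22, 0.12, 0.08, 0.052, 0.032
lx·mx: 0, 1.508, 1.044, 0.88, 0.324, 0.176, 0.0884, 0.0416 → R0 = 4.062
x·lx·mx: 0, 1.508, 2.088, 2.64, 1.296, 0.88, 0.5304, 0.2912 → Σ = 9.2336
T = 9.2336 / 4.062 = 2.273166… → 2.27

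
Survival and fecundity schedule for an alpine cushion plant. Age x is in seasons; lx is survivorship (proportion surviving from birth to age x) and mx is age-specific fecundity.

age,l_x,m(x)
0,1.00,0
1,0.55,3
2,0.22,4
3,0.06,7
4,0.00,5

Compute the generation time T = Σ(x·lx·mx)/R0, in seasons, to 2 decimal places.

lx·mx: 0, 1.65, 0.88, 0.42, 0 → R0 = 2.95
x·lx·mx: 0, 1.65, 1.76, 1.26, 0 → Σ = 4.67
T = 4.67 / 2.95 = 1.583051… → 1.58

1.58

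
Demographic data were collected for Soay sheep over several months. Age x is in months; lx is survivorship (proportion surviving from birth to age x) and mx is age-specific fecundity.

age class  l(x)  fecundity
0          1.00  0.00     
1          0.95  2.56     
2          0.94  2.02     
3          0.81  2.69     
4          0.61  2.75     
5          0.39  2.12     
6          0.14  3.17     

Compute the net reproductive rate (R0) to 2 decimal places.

lx·mx by age: 0, 2.432, 1.8988, 2.1789, 1.6775, 0.8268, 0.4438
R0 = Σ lx·mx = 9.4578 → 9.46

9.46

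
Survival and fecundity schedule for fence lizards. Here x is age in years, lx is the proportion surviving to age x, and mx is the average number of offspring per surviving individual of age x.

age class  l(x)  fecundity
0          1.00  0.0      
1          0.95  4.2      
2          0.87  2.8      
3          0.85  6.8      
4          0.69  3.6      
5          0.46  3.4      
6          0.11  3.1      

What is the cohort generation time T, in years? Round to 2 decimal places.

2.77

lx·mx: 0, 3.99, 2.436, 5.78, 2.484, 1.564, 0.341 → R0 = 16.595
x·lx·mx: 0, 3.99, 4.872, 17.34, 9.936, 7.82, 2.046 → Σ = 46.004
T = 46.004 / 16.595 = 2.77216… → 2.77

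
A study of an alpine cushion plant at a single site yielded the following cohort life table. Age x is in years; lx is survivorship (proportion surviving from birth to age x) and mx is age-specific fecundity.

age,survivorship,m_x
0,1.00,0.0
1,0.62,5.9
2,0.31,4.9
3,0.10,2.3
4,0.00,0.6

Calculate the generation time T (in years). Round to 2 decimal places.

lx·mx: 0, 3.658, 1.519, 0.23, 0 → R0 = 5.407
x·lx·mx: 0, 3.658, 3.038, 0.69, 0 → Σ = 7.386
T = 7.386 / 5.407 = 1.366007… → 1.37

1.37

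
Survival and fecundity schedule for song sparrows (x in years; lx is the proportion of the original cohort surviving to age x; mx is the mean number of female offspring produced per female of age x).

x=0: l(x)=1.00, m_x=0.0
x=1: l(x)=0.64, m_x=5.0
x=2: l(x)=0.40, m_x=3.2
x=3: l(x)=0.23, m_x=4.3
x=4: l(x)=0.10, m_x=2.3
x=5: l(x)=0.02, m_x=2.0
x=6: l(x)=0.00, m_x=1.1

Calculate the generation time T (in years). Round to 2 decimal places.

lx·mx: 0, 3.2, 1.28, 0.989, 0.23, 0.04, 0 → R0 = 5.739
x·lx·mx: 0, 3.2, 2.56, 2.967, 0.92, 0.2, 0 → Σ = 9.847
T = 9.847 / 5.739 = 1.715804… → 1.72

1.72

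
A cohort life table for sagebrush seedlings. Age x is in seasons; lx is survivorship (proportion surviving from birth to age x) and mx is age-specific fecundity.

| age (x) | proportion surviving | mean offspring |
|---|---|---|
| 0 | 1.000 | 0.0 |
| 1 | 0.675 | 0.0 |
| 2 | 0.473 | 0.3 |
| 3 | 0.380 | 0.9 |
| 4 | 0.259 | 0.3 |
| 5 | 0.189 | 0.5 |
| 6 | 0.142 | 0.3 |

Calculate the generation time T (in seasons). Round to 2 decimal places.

3.36

lx·mx: 0, 0, 0.1419, 0.342, 0.0777, 0.0945, 0.0426 → R0 = 0.6987
x·lx·mx: 0, 0, 0.2838, 1.026, 0.3108, 0.4725, 0.2556 → Σ = 2.3487
T = 2.3487 / 0.6987 = 3.361529… → 3.36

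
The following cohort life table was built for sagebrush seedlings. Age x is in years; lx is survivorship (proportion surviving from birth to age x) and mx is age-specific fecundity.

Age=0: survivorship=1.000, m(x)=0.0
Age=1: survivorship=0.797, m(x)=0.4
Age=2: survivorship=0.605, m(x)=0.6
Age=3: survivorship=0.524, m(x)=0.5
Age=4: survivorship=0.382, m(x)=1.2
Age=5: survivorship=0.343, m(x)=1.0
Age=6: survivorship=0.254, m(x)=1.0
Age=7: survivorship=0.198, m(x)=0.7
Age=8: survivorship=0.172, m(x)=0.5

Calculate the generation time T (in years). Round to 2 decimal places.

lx·mx: 0, 0.3188, 0.363, 0.262, 0.4584, 0.343, 0.254, 0.1386, 0.086 → R0 = 2.2238
x·lx·mx: 0, 0.3188, 0.726, 0.786, 1.8336, 1.715, 1.524, 0.9702, 0.688 → Σ = 8.5616
T = 8.5616 / 2.2238 = 3.849987… → 3.85

3.85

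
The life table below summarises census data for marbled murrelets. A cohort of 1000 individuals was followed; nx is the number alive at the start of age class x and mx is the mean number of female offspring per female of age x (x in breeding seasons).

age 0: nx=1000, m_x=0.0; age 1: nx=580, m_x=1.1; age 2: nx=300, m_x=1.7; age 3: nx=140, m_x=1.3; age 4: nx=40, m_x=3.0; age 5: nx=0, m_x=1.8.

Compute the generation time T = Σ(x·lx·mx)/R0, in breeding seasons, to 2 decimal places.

lx = nx/n0 = nx/1000: 1, 0.58, 0.3, 0.14, 0.04, 0
lx·mx: 0, 0.638, 0.51, 0.182, 0.12, 0 → R0 = 1.45
x·lx·mx: 0, 0.638, 1.02, 0.546, 0.48, 0 → Σ = 2.684
T = 2.684 / 1.45 = 1.851034… → 1.85

1.85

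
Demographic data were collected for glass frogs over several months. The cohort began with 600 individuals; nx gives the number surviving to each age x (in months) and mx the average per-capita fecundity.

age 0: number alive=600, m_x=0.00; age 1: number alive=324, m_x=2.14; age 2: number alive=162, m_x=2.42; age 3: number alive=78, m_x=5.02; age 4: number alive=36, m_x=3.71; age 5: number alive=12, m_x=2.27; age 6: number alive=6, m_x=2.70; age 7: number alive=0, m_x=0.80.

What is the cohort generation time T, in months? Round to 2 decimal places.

lx = nx/n0 = nx/600: 1, 0.54, 0.27, 0.13, 0.06, 0.02, 0.01, 0
lx·mx: 0, 1.1556, 0.6534, 0.6526, 0.2226, 0.0454, 0.027, 0 → R0 = 2.7566
x·lx·mx: 0, 1.1556, 1.3068, 1.9578, 0.8904, 0.227, 0.162, 0 → Σ = 5.6996
T = 5.6996 / 2.7566 = 2.06762… → 2.07

2.07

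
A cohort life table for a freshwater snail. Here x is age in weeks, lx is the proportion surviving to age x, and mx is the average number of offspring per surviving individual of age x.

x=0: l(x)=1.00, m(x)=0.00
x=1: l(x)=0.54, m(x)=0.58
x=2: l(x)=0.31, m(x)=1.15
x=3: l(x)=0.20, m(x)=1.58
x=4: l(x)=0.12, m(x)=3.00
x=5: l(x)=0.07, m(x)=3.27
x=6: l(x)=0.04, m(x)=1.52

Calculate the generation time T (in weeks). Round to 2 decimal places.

3.01

lx·mx: 0, 0.3132, 0.3565, 0.316, 0.36, 0.2289, 0.0608 → R0 = 1.6354
x·lx·mx: 0, 0.3132, 0.713, 0.948, 1.44, 1.1445, 0.3648 → Σ = 4.9235
T = 4.9235 / 1.6354 = 3.010578… → 3.01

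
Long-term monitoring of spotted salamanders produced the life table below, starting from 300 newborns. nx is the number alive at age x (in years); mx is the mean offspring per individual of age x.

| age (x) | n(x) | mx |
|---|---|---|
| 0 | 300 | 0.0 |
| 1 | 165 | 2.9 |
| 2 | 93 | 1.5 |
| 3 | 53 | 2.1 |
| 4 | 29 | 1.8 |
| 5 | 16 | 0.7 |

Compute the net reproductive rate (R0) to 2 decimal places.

lx = nx/n0 = nx/300: 1, 0.55, 0.31, 0.17667…, 0.09667…, 0.05333…
lx·mx by age: 0, 1.595, 0.465, 0.371…, 0.174…, 0.037333…
R0 = Σ lx·mx = 2.642333… → 2.64

2.64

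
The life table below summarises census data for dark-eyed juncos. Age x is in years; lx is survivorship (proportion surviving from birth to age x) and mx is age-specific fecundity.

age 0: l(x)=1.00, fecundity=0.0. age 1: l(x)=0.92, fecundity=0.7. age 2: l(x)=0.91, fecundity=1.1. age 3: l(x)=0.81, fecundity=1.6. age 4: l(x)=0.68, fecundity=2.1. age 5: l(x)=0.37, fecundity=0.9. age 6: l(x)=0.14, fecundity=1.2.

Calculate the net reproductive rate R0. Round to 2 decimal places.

4.87

lx·mx by age: 0, 0.644, 1.001, 1.296, 1.428, 0.333, 0.168
R0 = Σ lx·mx = 4.87 → 4.87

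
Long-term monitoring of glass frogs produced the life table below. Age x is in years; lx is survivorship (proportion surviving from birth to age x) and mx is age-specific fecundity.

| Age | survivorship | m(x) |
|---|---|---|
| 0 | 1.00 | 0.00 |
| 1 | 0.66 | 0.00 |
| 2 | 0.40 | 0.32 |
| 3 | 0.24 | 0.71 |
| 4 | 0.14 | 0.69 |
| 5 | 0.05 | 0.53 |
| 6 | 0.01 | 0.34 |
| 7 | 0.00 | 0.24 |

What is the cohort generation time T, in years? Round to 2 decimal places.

3.07

lx·mx: 0, 0, 0.128, 0.1704, 0.0966, 0.0265, 0.0034, 0 → R0 = 0.4249
x·lx·mx: 0, 0, 0.256, 0.5112, 0.3864, 0.1325, 0.0204, 0 → Σ = 1.3065
T = 1.3065 / 0.4249 = 3.074841… → 3.07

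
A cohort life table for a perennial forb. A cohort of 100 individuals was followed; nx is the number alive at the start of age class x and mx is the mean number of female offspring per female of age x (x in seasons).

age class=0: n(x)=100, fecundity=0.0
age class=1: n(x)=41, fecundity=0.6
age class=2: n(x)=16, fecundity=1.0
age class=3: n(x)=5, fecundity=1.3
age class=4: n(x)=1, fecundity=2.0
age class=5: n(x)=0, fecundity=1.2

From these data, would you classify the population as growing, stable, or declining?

lx = nx/n0 = nx/100: 1, 0.41, 0.16, 0.05, 0.01, 0
R0 = Σ lx·mx = 0 + 0.246 + 0.16 + 0.065 + 0.02 + 0 = 0.491
R0 < 1, so the population is declining.

declining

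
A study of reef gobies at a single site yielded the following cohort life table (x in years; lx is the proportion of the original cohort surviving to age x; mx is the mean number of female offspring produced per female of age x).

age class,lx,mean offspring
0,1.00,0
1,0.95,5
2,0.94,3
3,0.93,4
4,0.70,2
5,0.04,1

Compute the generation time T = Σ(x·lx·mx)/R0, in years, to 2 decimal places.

lx·mx: 0, 4.75, 2.82, 3.72, 1.4, 0.04 → R0 = 12.73
x·lx·mx: 0, 4.75, 5.64, 11.16, 5.6, 0.2 → Σ = 27.35
T = 27.35 / 12.73 = 2.148468… → 2.15

2.15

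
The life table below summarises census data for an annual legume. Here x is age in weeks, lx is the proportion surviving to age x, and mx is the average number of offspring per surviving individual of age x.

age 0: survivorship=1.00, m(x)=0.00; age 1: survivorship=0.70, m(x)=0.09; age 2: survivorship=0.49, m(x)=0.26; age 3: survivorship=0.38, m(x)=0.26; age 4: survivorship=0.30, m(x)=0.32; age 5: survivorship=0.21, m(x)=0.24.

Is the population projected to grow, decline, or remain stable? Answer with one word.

declining

R0 = Σ lx·mx = 0 + 0.063 + 0.1274 + 0.0988 + 0.096 + 0.0504 = 0.4356
R0 < 1, so the population is declining.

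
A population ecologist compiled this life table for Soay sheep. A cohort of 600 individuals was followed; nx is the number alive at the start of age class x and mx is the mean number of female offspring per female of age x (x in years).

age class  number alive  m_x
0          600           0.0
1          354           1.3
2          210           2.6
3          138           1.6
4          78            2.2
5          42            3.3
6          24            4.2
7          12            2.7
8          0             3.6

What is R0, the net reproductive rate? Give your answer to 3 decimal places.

lx = nx/n0 = nx/600: 1, 0.59, 0.35, 0.23, 0.13, 0.07, 0.04, 0.02, 0
lx·mx by age: 0, 0.767, 0.91, 0.368, 0.286, 0.231, 0.168, 0.054, 0
R0 = Σ lx·mx = 2.784 → 2.784

2.784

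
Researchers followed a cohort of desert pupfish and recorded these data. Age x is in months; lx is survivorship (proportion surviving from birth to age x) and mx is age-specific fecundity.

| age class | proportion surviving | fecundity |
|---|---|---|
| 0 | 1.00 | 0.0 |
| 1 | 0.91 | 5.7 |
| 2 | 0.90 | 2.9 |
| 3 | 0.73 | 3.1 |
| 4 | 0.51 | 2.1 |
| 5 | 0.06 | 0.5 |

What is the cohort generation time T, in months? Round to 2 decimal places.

1.94

lx·mx: 0, 5.187, 2.61, 2.263, 1.071, 0.03 → R0 = 11.161
x·lx·mx: 0, 5.187, 5.22, 6.789, 4.284, 0.15 → Σ = 21.63
T = 21.63 / 11.161 = 1.937998… → 1.94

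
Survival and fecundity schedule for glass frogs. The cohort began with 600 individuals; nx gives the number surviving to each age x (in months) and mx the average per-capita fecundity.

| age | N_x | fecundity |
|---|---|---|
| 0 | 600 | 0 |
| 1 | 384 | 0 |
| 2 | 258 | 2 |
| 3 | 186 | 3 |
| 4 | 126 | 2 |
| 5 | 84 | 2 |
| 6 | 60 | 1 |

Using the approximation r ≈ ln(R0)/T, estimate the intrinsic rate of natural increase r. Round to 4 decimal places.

0.3010

lx = nx/n0 = nx/600: 1, 0.64, 0.43, 0.31, 0.21, 0.14, 0.1
R0 = Σ lx·mx = 0 + 0 + 0.86 + 0.93 + 0.42 + 0.28 + 0.1 = 2.59
Σ x·lx·mx = 8.19; T = 8.19/2.59 = 3.16216…
r ≈ ln(R0)/T = ln(2.59)/3.16216… = 0.300952… → 0.3010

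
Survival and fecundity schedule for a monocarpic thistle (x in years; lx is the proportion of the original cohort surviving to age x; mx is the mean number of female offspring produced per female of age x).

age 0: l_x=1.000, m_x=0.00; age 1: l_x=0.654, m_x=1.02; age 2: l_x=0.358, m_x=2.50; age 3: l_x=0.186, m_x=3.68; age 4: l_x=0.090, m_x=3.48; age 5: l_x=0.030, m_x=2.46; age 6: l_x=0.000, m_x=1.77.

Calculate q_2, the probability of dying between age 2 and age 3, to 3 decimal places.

q_2 = (l_2 − l_3) / l_2 = (0.358 − 0.186) / 0.358
     = 0.172 / 0.358 = 0.480447… → 0.480

0.480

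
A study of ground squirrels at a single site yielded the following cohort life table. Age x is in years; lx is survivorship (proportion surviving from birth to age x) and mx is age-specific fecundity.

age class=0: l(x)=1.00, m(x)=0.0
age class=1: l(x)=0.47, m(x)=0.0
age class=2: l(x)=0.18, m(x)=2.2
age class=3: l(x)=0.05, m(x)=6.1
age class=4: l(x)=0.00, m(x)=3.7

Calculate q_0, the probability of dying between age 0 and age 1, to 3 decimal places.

0.530

q_0 = (l_0 − l_1) / l_0 = (1 − 0.47) / 1
     = 0.53 / 1 = 0.53 → 0.530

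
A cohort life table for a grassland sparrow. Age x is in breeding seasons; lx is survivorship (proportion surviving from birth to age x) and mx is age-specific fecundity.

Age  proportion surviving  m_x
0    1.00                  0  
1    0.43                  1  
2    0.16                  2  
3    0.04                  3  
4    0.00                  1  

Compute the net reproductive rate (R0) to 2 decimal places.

lx·mx by age: 0, 0.43, 0.32, 0.12, 0
R0 = Σ lx·mx = 0.87 → 0.87

0.87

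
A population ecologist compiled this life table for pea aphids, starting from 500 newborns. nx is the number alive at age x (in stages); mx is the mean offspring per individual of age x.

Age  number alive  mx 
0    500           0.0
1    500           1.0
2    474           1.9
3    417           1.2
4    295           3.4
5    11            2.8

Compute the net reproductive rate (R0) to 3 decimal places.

lx = nx/n0 = nx/500: 1, 1, 0.948, 0.834, 0.59, 0.022
lx·mx by age: 0, 1, 1.8012, 1.0008, 2.006, 0.0616
R0 = Σ lx·mx = 5.8696 → 5.870

5.870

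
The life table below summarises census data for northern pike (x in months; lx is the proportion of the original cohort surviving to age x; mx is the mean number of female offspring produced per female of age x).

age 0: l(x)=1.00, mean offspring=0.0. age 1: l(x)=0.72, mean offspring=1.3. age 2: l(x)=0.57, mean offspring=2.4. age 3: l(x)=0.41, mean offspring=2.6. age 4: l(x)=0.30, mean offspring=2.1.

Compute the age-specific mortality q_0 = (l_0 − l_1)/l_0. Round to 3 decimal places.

q_0 = (l_0 − l_1) / l_0 = (1 − 0.72) / 1
     = 0.28 / 1 = 0.28 → 0.280

0.280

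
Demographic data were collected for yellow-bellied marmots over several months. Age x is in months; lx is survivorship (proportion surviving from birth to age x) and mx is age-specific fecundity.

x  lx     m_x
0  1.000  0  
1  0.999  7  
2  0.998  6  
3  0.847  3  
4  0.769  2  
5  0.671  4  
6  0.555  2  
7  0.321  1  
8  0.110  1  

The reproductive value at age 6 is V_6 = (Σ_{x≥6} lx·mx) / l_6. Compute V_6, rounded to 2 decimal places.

2.78

lx·mx for x ≥ 6: 1.11, 0.321, 0.11 → sum = 1.541
V_6 = 1.541 / l_6 = 1.541 / 0.555 = 2.776577… → 2.78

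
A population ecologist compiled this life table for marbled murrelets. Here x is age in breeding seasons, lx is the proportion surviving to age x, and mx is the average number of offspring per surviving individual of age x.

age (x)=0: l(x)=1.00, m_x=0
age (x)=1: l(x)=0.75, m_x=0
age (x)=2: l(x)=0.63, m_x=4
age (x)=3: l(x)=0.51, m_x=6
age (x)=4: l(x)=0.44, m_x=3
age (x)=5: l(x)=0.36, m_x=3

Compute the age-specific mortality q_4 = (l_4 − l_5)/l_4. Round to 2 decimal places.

q_4 = (l_4 − l_5) / l_4 = (0.44 − 0.36) / 0.44
     = 0.08 / 0.44 = 0.181818… → 0.18

0.18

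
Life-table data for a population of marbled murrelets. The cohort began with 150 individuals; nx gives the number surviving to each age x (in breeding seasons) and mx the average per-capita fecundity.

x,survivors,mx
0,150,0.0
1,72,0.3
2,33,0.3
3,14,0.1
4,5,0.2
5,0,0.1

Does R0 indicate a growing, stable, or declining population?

lx = nx/n0 = nx/150: 1, 0.48, 0.22, 0.09333…, 0.03333…, 0
R0 = Σ lx·mx = 0 + 0.144 + 0.066 + 0.009333… + 0.006667… + 0 = 0.226…
R0 < 1, so the population is declining.

declining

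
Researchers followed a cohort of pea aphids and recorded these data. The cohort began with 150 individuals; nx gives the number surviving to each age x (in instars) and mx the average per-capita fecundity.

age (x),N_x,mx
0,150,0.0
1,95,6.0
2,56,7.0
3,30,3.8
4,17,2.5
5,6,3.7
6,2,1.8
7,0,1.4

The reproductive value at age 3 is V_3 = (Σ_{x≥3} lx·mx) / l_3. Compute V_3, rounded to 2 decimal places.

6.08

lx = nx/n0 = nx/150: 1, 0.63333…, 0.37333…, 0.2, 0.11333…, 0.04, 0.01333…, 0
lx·mx for x ≥ 3: 0.76, 0.283333…, 0.148, 0.024…, 0 → sum = 1.215333…
V_3 = 1.215333… / l_3 = 1.215333… / 0.2 = 6.076667… → 6.08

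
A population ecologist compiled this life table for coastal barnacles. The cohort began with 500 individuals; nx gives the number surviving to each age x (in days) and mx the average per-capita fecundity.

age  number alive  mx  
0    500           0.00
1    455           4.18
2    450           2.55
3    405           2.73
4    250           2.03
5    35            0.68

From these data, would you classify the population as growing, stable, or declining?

growing

lx = nx/n0 = nx/500: 1, 0.91, 0.9, 0.81, 0.5, 0.07
R0 = Σ lx·mx = 0 + 3.8038 + 2.295 + 2.2113 + 1.015 + 0.0476 = 9.3727
R0 > 1, so the population is growing.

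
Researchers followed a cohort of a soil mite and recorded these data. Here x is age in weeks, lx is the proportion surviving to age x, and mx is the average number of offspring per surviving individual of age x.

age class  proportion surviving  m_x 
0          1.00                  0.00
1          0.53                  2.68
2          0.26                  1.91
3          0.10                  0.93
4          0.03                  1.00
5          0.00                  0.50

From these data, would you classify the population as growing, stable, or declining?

R0 = Σ lx·mx = 0 + 1.4204 + 0.4966 + 0.093 + 0.03 + 0 = 2.04
R0 > 1, so the population is growing.

growing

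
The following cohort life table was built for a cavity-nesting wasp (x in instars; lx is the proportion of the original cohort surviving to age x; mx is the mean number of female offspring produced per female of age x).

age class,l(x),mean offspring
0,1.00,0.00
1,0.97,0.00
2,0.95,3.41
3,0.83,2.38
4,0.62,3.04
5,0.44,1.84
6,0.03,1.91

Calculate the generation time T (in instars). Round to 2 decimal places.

lx·mx: 0, 0, 3.2395, 1.9754, 1.8848, 0.8096, 0.0573 → R0 = 7.9666
x·lx·mx: 0, 0, 6.479, 5.9262, 7.5392, 4.048, 0.3438 → Σ = 24.3362
T = 24.3362 / 7.9666 = 3.054779… → 3.05

3.05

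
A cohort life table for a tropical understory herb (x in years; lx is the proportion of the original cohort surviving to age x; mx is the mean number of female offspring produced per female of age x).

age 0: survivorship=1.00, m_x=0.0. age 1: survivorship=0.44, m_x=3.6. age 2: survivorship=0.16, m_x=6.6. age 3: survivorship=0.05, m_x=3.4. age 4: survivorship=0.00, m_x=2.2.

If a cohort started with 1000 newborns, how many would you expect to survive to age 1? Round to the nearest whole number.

Expected survivors = N0 · l_1 = 1000 × 0.44 = 440 → 440

440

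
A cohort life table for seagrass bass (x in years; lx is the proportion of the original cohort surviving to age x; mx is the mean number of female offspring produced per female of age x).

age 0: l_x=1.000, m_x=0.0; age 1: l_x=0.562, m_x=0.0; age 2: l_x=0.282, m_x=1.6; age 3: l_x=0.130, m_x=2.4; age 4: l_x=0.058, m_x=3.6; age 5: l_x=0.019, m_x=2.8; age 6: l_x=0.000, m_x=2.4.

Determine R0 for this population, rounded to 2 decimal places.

lx·mx by age: 0, 0, 0.4512, 0.312, 0.2088, 0.0532, 0
R0 = Σ lx·mx = 1.0252 → 1.03

1.03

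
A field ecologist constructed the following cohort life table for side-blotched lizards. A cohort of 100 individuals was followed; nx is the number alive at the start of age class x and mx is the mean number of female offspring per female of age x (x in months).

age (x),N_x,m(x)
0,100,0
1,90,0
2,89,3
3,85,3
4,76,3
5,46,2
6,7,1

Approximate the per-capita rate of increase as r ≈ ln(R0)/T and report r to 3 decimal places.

lx = nx/n0 = nx/100: 1, 0.9, 0.89, 0.85, 0.76, 0.46, 0.07
R0 = Σ lx·mx = 0 + 0 + 2.67 + 2.55 + 2.28 + 0.92 + 0.07 = 8.49
Σ x·lx·mx = 27.13; T = 27.13/8.49 = 3.19552…
r ≈ ln(R0)/T = ln(8.49)/3.19552… = 0.66934… → 0.669

0.669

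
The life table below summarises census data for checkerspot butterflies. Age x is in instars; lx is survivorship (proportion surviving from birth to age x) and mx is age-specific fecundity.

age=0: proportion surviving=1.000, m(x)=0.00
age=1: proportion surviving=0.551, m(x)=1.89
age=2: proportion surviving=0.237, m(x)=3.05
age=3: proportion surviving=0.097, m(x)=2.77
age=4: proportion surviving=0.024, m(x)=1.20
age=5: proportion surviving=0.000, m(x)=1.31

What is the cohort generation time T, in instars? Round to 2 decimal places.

1.65

lx·mx: 0, 1.04139, 0.72285, 0.26869, 0.0288, 0 → R0 = 2.06173
x·lx·mx: 0, 1.04139, 1.4457, 0.80607, 0.1152, 0 → Σ = 3.40836
T = 3.40836 / 2.06173 = 1.653155… → 1.65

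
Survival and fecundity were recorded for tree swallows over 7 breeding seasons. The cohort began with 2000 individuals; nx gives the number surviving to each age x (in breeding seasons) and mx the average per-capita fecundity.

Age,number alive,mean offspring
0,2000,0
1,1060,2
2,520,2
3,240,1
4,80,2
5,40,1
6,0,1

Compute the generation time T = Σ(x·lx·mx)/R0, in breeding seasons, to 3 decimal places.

lx = nx/n0 = nx/2000: 1, 0.53, 0.26, 0.12, 0.04, 0.02, 0
lx·mx: 0, 1.06, 0.52, 0.12, 0.08, 0.02, 0 → R0 = 1.8
x·lx·mx: 0, 1.06, 1.04, 0.36, 0.32, 0.1, 0 → Σ = 2.88
T = 2.88 / 1.8 = 1.6 → 1.600

1.600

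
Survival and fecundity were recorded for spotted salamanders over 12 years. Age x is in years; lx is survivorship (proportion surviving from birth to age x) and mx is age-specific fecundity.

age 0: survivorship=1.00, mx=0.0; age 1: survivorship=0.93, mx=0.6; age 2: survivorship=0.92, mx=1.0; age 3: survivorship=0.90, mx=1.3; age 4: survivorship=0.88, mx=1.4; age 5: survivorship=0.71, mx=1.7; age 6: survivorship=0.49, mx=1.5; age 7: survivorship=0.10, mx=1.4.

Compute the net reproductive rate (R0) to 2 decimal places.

lx·mx by age: 0, 0.558, 0.92, 1.17, 1.232, 1.207, 0.735, 0.14
R0 = Σ lx·mx = 5.962 → 5.96

5.96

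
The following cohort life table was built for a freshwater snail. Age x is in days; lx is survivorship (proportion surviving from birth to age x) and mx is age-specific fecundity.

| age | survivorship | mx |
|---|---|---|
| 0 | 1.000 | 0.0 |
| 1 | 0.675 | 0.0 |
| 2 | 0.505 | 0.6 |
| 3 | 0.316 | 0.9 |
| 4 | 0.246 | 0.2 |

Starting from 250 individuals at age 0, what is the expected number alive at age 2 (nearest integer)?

Expected survivors = N0 · l_2 = 250 × 0.505 = 126.25 → 126

126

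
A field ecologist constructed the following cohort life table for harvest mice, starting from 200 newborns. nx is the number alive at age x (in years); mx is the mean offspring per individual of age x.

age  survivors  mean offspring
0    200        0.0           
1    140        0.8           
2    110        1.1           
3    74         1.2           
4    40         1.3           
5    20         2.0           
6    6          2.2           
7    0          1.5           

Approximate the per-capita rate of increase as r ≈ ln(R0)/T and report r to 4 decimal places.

0.2924

lx = nx/n0 = nx/200: 1, 0.7, 0.55, 0.37, 0.2, 0.1, 0.03, 0
R0 = Σ lx·mx = 0 + 0.56 + 0.605 + 0.444 + 0.26 + 0.2 + 0.066 + 0 = 2.135
Σ x·lx·mx = 5.538; T = 5.538/2.135 = 2.59391…
r ≈ ln(R0)/T = ln(2.135)/2.59391… = 0.292403… → 0.2924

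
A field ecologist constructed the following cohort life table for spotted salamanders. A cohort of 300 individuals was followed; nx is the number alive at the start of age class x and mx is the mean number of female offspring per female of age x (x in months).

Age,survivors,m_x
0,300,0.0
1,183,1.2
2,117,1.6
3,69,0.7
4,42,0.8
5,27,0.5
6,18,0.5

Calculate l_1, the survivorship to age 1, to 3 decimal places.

l_1 = n_1/n_0 = 183/300 = 0.61 → 0.610

0.610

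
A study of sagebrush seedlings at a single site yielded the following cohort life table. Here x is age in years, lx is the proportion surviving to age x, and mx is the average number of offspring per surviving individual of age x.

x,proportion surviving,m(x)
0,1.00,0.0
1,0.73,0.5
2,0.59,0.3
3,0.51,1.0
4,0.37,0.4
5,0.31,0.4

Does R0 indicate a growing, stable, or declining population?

growing

R0 = Σ lx·mx = 0 + 0.365 + 0.177 + 0.51 + 0.148 + 0.124 = 1.324
R0 > 1, so the population is growing.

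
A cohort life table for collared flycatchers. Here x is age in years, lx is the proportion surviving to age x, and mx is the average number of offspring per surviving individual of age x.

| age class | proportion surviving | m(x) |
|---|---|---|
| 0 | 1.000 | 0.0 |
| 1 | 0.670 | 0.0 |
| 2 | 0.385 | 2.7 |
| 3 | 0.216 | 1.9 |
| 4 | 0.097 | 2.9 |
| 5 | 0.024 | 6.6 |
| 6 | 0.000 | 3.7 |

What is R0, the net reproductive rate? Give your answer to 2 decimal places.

lx·mx by age: 0, 0, 1.0395, 0.4104, 0.2813, 0.1584, 0
R0 = Σ lx·mx = 1.8896 → 1.89

1.89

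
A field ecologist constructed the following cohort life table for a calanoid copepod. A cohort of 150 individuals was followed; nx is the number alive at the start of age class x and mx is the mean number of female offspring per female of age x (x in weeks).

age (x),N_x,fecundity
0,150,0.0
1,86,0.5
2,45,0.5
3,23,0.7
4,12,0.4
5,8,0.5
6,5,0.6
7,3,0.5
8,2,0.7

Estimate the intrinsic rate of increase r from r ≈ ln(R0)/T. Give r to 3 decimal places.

-0.198

lx = nx/n0 = nx/150: 1, 0.57333…, 0.3, 0.15333…, 0.08, 0.05333…, 0.03333…, 0.02, 0.01333…
R0 = Σ lx·mx = 0 + 0.28667… + 0.15 + 0.10733… + 0.032 + 0.02667… + 0.02… + 0.01 + 0.00933… = 0.642…
Σ x·lx·mx = 1.434667…; T = 1.434667…/0.642… = 2.23468…
r ≈ ln(R0)/T = ln(0.642…)/2.23468… = -0.19831… → -0.198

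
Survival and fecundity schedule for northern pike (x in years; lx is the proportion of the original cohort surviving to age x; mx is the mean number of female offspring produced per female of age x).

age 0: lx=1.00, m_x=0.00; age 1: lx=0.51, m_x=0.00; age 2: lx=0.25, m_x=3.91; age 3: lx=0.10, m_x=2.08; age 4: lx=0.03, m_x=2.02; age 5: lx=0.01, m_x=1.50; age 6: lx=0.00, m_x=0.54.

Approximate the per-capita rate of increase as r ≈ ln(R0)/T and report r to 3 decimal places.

R0 = Σ lx·mx = 0 + 0 + 0.9775 + 0.208 + 0.0606 + 0.015 + 0 = 1.2611
Σ x·lx·mx = 2.8964; T = 2.8964/1.2611 = 2.29673…
r ≈ ln(R0)/T = ln(1.2611)/2.29673… = 0.10101… → 0.101

0.101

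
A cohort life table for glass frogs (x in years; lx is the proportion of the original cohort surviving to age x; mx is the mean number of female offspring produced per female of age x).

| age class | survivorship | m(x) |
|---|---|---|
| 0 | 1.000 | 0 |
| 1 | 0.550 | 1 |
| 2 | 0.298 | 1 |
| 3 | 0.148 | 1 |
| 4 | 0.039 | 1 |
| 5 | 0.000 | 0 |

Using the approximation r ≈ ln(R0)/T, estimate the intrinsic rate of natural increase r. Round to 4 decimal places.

R0 = Σ lx·mx = 0 + 0.55 + 0.298 + 0.148 + 0.039 + 0 = 1.035
Σ x·lx·mx = 1.746; T = 1.746/1.035 = 1.68696…
r ≈ ln(R0)/T = ln(1.035)/1.68696… = 0.020393… → 0.0204

0.0204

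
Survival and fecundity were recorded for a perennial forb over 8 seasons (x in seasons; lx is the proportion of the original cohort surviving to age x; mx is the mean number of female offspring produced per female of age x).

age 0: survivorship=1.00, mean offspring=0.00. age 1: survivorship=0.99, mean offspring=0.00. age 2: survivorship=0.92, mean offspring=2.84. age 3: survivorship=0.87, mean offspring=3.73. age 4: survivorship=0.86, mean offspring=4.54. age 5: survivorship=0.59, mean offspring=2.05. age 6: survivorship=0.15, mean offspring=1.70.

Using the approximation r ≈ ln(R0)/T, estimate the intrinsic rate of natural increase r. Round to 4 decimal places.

0.7115

R0 = Σ lx·mx = 0 + 0 + 2.6128 + 3.2451 + 3.9044 + 1.2095 + 0.255 = 11.2268
Σ x·lx·mx = 38.156; T = 38.156/11.2268 = 3.39865…
r ≈ ln(R0)/T = ln(11.2268)/3.39865… = 0.711548… → 0.7115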